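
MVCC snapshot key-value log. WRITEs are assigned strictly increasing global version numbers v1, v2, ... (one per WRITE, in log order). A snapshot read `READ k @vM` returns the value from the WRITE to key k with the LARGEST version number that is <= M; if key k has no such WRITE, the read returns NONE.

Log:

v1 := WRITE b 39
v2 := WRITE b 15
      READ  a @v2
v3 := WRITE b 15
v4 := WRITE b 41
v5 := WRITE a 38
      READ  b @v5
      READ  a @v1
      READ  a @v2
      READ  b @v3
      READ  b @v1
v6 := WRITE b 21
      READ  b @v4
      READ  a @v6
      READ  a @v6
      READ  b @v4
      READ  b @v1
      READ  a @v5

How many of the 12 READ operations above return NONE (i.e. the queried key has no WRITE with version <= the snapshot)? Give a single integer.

v1: WRITE b=39  (b history now [(1, 39)])
v2: WRITE b=15  (b history now [(1, 39), (2, 15)])
READ a @v2: history=[] -> no version <= 2 -> NONE
v3: WRITE b=15  (b history now [(1, 39), (2, 15), (3, 15)])
v4: WRITE b=41  (b history now [(1, 39), (2, 15), (3, 15), (4, 41)])
v5: WRITE a=38  (a history now [(5, 38)])
READ b @v5: history=[(1, 39), (2, 15), (3, 15), (4, 41)] -> pick v4 -> 41
READ a @v1: history=[(5, 38)] -> no version <= 1 -> NONE
READ a @v2: history=[(5, 38)] -> no version <= 2 -> NONE
READ b @v3: history=[(1, 39), (2, 15), (3, 15), (4, 41)] -> pick v3 -> 15
READ b @v1: history=[(1, 39), (2, 15), (3, 15), (4, 41)] -> pick v1 -> 39
v6: WRITE b=21  (b history now [(1, 39), (2, 15), (3, 15), (4, 41), (6, 21)])
READ b @v4: history=[(1, 39), (2, 15), (3, 15), (4, 41), (6, 21)] -> pick v4 -> 41
READ a @v6: history=[(5, 38)] -> pick v5 -> 38
READ a @v6: history=[(5, 38)] -> pick v5 -> 38
READ b @v4: history=[(1, 39), (2, 15), (3, 15), (4, 41), (6, 21)] -> pick v4 -> 41
READ b @v1: history=[(1, 39), (2, 15), (3, 15), (4, 41), (6, 21)] -> pick v1 -> 39
READ a @v5: history=[(5, 38)] -> pick v5 -> 38
Read results in order: ['NONE', '41', 'NONE', 'NONE', '15', '39', '41', '38', '38', '41', '39', '38']
NONE count = 3

Answer: 3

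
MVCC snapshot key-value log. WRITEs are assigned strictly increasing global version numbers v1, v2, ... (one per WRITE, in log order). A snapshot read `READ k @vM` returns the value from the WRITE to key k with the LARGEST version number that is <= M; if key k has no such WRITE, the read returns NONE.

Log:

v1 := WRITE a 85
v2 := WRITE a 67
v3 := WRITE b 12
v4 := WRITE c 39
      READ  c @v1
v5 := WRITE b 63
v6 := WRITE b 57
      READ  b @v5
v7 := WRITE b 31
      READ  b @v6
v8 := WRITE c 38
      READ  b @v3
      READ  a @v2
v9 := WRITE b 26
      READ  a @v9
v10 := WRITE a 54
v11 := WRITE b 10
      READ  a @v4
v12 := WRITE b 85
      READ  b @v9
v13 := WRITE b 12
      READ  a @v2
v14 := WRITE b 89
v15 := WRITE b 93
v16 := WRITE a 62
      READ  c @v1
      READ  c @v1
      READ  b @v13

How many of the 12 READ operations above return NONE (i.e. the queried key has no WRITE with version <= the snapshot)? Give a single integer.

Answer: 3

Derivation:
v1: WRITE a=85  (a history now [(1, 85)])
v2: WRITE a=67  (a history now [(1, 85), (2, 67)])
v3: WRITE b=12  (b history now [(3, 12)])
v4: WRITE c=39  (c history now [(4, 39)])
READ c @v1: history=[(4, 39)] -> no version <= 1 -> NONE
v5: WRITE b=63  (b history now [(3, 12), (5, 63)])
v6: WRITE b=57  (b history now [(3, 12), (5, 63), (6, 57)])
READ b @v5: history=[(3, 12), (5, 63), (6, 57)] -> pick v5 -> 63
v7: WRITE b=31  (b history now [(3, 12), (5, 63), (6, 57), (7, 31)])
READ b @v6: history=[(3, 12), (5, 63), (6, 57), (7, 31)] -> pick v6 -> 57
v8: WRITE c=38  (c history now [(4, 39), (8, 38)])
READ b @v3: history=[(3, 12), (5, 63), (6, 57), (7, 31)] -> pick v3 -> 12
READ a @v2: history=[(1, 85), (2, 67)] -> pick v2 -> 67
v9: WRITE b=26  (b history now [(3, 12), (5, 63), (6, 57), (7, 31), (9, 26)])
READ a @v9: history=[(1, 85), (2, 67)] -> pick v2 -> 67
v10: WRITE a=54  (a history now [(1, 85), (2, 67), (10, 54)])
v11: WRITE b=10  (b history now [(3, 12), (5, 63), (6, 57), (7, 31), (9, 26), (11, 10)])
READ a @v4: history=[(1, 85), (2, 67), (10, 54)] -> pick v2 -> 67
v12: WRITE b=85  (b history now [(3, 12), (5, 63), (6, 57), (7, 31), (9, 26), (11, 10), (12, 85)])
READ b @v9: history=[(3, 12), (5, 63), (6, 57), (7, 31), (9, 26), (11, 10), (12, 85)] -> pick v9 -> 26
v13: WRITE b=12  (b history now [(3, 12), (5, 63), (6, 57), (7, 31), (9, 26), (11, 10), (12, 85), (13, 12)])
READ a @v2: history=[(1, 85), (2, 67), (10, 54)] -> pick v2 -> 67
v14: WRITE b=89  (b history now [(3, 12), (5, 63), (6, 57), (7, 31), (9, 26), (11, 10), (12, 85), (13, 12), (14, 89)])
v15: WRITE b=93  (b history now [(3, 12), (5, 63), (6, 57), (7, 31), (9, 26), (11, 10), (12, 85), (13, 12), (14, 89), (15, 93)])
v16: WRITE a=62  (a history now [(1, 85), (2, 67), (10, 54), (16, 62)])
READ c @v1: history=[(4, 39), (8, 38)] -> no version <= 1 -> NONE
READ c @v1: history=[(4, 39), (8, 38)] -> no version <= 1 -> NONE
READ b @v13: history=[(3, 12), (5, 63), (6, 57), (7, 31), (9, 26), (11, 10), (12, 85), (13, 12), (14, 89), (15, 93)] -> pick v13 -> 12
Read results in order: ['NONE', '63', '57', '12', '67', '67', '67', '26', '67', 'NONE', 'NONE', '12']
NONE count = 3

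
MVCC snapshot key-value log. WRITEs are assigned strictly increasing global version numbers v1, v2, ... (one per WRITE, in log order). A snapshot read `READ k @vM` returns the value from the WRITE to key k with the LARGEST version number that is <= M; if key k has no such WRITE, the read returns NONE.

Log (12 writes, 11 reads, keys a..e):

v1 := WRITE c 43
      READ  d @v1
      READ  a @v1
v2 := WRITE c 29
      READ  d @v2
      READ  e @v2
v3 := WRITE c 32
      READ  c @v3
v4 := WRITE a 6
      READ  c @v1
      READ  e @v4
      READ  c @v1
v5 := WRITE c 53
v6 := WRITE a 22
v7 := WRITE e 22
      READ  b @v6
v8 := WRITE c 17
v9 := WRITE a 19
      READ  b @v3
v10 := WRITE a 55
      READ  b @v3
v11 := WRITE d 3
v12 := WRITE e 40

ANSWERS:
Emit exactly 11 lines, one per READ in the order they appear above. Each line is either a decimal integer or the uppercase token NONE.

Answer: NONE
NONE
NONE
NONE
32
43
NONE
43
NONE
NONE
NONE

Derivation:
v1: WRITE c=43  (c history now [(1, 43)])
READ d @v1: history=[] -> no version <= 1 -> NONE
READ a @v1: history=[] -> no version <= 1 -> NONE
v2: WRITE c=29  (c history now [(1, 43), (2, 29)])
READ d @v2: history=[] -> no version <= 2 -> NONE
READ e @v2: history=[] -> no version <= 2 -> NONE
v3: WRITE c=32  (c history now [(1, 43), (2, 29), (3, 32)])
READ c @v3: history=[(1, 43), (2, 29), (3, 32)] -> pick v3 -> 32
v4: WRITE a=6  (a history now [(4, 6)])
READ c @v1: history=[(1, 43), (2, 29), (3, 32)] -> pick v1 -> 43
READ e @v4: history=[] -> no version <= 4 -> NONE
READ c @v1: history=[(1, 43), (2, 29), (3, 32)] -> pick v1 -> 43
v5: WRITE c=53  (c history now [(1, 43), (2, 29), (3, 32), (5, 53)])
v6: WRITE a=22  (a history now [(4, 6), (6, 22)])
v7: WRITE e=22  (e history now [(7, 22)])
READ b @v6: history=[] -> no version <= 6 -> NONE
v8: WRITE c=17  (c history now [(1, 43), (2, 29), (3, 32), (5, 53), (8, 17)])
v9: WRITE a=19  (a history now [(4, 6), (6, 22), (9, 19)])
READ b @v3: history=[] -> no version <= 3 -> NONE
v10: WRITE a=55  (a history now [(4, 6), (6, 22), (9, 19), (10, 55)])
READ b @v3: history=[] -> no version <= 3 -> NONE
v11: WRITE d=3  (d history now [(11, 3)])
v12: WRITE e=40  (e history now [(7, 22), (12, 40)])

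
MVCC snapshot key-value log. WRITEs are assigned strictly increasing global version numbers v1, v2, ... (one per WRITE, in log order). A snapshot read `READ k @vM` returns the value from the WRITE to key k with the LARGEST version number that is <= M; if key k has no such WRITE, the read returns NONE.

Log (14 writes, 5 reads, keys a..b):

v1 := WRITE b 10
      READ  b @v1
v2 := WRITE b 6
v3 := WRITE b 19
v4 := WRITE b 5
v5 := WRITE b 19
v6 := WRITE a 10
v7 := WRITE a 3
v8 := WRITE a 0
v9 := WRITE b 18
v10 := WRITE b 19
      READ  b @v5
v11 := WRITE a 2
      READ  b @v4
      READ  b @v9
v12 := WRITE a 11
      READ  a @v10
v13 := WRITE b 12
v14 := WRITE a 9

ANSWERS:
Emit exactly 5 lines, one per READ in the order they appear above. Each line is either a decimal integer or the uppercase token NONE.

Answer: 10
19
5
18
0

Derivation:
v1: WRITE b=10  (b history now [(1, 10)])
READ b @v1: history=[(1, 10)] -> pick v1 -> 10
v2: WRITE b=6  (b history now [(1, 10), (2, 6)])
v3: WRITE b=19  (b history now [(1, 10), (2, 6), (3, 19)])
v4: WRITE b=5  (b history now [(1, 10), (2, 6), (3, 19), (4, 5)])
v5: WRITE b=19  (b history now [(1, 10), (2, 6), (3, 19), (4, 5), (5, 19)])
v6: WRITE a=10  (a history now [(6, 10)])
v7: WRITE a=3  (a history now [(6, 10), (7, 3)])
v8: WRITE a=0  (a history now [(6, 10), (7, 3), (8, 0)])
v9: WRITE b=18  (b history now [(1, 10), (2, 6), (3, 19), (4, 5), (5, 19), (9, 18)])
v10: WRITE b=19  (b history now [(1, 10), (2, 6), (3, 19), (4, 5), (5, 19), (9, 18), (10, 19)])
READ b @v5: history=[(1, 10), (2, 6), (3, 19), (4, 5), (5, 19), (9, 18), (10, 19)] -> pick v5 -> 19
v11: WRITE a=2  (a history now [(6, 10), (7, 3), (8, 0), (11, 2)])
READ b @v4: history=[(1, 10), (2, 6), (3, 19), (4, 5), (5, 19), (9, 18), (10, 19)] -> pick v4 -> 5
READ b @v9: history=[(1, 10), (2, 6), (3, 19), (4, 5), (5, 19), (9, 18), (10, 19)] -> pick v9 -> 18
v12: WRITE a=11  (a history now [(6, 10), (7, 3), (8, 0), (11, 2), (12, 11)])
READ a @v10: history=[(6, 10), (7, 3), (8, 0), (11, 2), (12, 11)] -> pick v8 -> 0
v13: WRITE b=12  (b history now [(1, 10), (2, 6), (3, 19), (4, 5), (5, 19), (9, 18), (10, 19), (13, 12)])
v14: WRITE a=9  (a history now [(6, 10), (7, 3), (8, 0), (11, 2), (12, 11), (14, 9)])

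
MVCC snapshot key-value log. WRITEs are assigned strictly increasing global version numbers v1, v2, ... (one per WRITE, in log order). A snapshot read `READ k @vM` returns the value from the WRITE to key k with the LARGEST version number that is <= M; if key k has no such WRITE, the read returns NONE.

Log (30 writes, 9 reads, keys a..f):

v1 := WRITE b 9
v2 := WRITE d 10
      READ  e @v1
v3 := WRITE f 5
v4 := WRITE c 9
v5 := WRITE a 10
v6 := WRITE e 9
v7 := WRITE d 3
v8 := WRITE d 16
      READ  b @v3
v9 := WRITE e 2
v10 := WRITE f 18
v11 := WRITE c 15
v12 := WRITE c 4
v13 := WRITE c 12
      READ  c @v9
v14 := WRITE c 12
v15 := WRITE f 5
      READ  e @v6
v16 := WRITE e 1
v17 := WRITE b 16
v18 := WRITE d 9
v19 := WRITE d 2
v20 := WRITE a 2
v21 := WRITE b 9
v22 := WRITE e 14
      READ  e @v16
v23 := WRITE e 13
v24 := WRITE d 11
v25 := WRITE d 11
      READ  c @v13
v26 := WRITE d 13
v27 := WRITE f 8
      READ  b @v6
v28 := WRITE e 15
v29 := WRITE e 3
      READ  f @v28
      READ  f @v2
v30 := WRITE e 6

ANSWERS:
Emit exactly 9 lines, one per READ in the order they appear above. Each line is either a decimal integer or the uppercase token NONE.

v1: WRITE b=9  (b history now [(1, 9)])
v2: WRITE d=10  (d history now [(2, 10)])
READ e @v1: history=[] -> no version <= 1 -> NONE
v3: WRITE f=5  (f history now [(3, 5)])
v4: WRITE c=9  (c history now [(4, 9)])
v5: WRITE a=10  (a history now [(5, 10)])
v6: WRITE e=9  (e history now [(6, 9)])
v7: WRITE d=3  (d history now [(2, 10), (7, 3)])
v8: WRITE d=16  (d history now [(2, 10), (7, 3), (8, 16)])
READ b @v3: history=[(1, 9)] -> pick v1 -> 9
v9: WRITE e=2  (e history now [(6, 9), (9, 2)])
v10: WRITE f=18  (f history now [(3, 5), (10, 18)])
v11: WRITE c=15  (c history now [(4, 9), (11, 15)])
v12: WRITE c=4  (c history now [(4, 9), (11, 15), (12, 4)])
v13: WRITE c=12  (c history now [(4, 9), (11, 15), (12, 4), (13, 12)])
READ c @v9: history=[(4, 9), (11, 15), (12, 4), (13, 12)] -> pick v4 -> 9
v14: WRITE c=12  (c history now [(4, 9), (11, 15), (12, 4), (13, 12), (14, 12)])
v15: WRITE f=5  (f history now [(3, 5), (10, 18), (15, 5)])
READ e @v6: history=[(6, 9), (9, 2)] -> pick v6 -> 9
v16: WRITE e=1  (e history now [(6, 9), (9, 2), (16, 1)])
v17: WRITE b=16  (b history now [(1, 9), (17, 16)])
v18: WRITE d=9  (d history now [(2, 10), (7, 3), (8, 16), (18, 9)])
v19: WRITE d=2  (d history now [(2, 10), (7, 3), (8, 16), (18, 9), (19, 2)])
v20: WRITE a=2  (a history now [(5, 10), (20, 2)])
v21: WRITE b=9  (b history now [(1, 9), (17, 16), (21, 9)])
v22: WRITE e=14  (e history now [(6, 9), (9, 2), (16, 1), (22, 14)])
READ e @v16: history=[(6, 9), (9, 2), (16, 1), (22, 14)] -> pick v16 -> 1
v23: WRITE e=13  (e history now [(6, 9), (9, 2), (16, 1), (22, 14), (23, 13)])
v24: WRITE d=11  (d history now [(2, 10), (7, 3), (8, 16), (18, 9), (19, 2), (24, 11)])
v25: WRITE d=11  (d history now [(2, 10), (7, 3), (8, 16), (18, 9), (19, 2), (24, 11), (25, 11)])
READ c @v13: history=[(4, 9), (11, 15), (12, 4), (13, 12), (14, 12)] -> pick v13 -> 12
v26: WRITE d=13  (d history now [(2, 10), (7, 3), (8, 16), (18, 9), (19, 2), (24, 11), (25, 11), (26, 13)])
v27: WRITE f=8  (f history now [(3, 5), (10, 18), (15, 5), (27, 8)])
READ b @v6: history=[(1, 9), (17, 16), (21, 9)] -> pick v1 -> 9
v28: WRITE e=15  (e history now [(6, 9), (9, 2), (16, 1), (22, 14), (23, 13), (28, 15)])
v29: WRITE e=3  (e history now [(6, 9), (9, 2), (16, 1), (22, 14), (23, 13), (28, 15), (29, 3)])
READ f @v28: history=[(3, 5), (10, 18), (15, 5), (27, 8)] -> pick v27 -> 8
READ f @v2: history=[(3, 5), (10, 18), (15, 5), (27, 8)] -> no version <= 2 -> NONE
v30: WRITE e=6  (e history now [(6, 9), (9, 2), (16, 1), (22, 14), (23, 13), (28, 15), (29, 3), (30, 6)])

Answer: NONE
9
9
9
1
12
9
8
NONE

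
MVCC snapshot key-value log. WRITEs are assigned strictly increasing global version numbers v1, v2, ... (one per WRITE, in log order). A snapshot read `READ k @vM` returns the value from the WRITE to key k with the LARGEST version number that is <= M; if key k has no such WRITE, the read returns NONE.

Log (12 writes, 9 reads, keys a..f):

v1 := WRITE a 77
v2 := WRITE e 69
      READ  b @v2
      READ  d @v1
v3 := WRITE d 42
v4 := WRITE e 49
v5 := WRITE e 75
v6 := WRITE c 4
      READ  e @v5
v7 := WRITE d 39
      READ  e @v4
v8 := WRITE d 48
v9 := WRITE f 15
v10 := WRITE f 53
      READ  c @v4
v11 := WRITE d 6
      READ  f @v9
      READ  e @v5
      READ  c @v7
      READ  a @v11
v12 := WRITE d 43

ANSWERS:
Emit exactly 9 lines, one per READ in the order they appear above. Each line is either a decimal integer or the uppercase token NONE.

Answer: NONE
NONE
75
49
NONE
15
75
4
77

Derivation:
v1: WRITE a=77  (a history now [(1, 77)])
v2: WRITE e=69  (e history now [(2, 69)])
READ b @v2: history=[] -> no version <= 2 -> NONE
READ d @v1: history=[] -> no version <= 1 -> NONE
v3: WRITE d=42  (d history now [(3, 42)])
v4: WRITE e=49  (e history now [(2, 69), (4, 49)])
v5: WRITE e=75  (e history now [(2, 69), (4, 49), (5, 75)])
v6: WRITE c=4  (c history now [(6, 4)])
READ e @v5: history=[(2, 69), (4, 49), (5, 75)] -> pick v5 -> 75
v7: WRITE d=39  (d history now [(3, 42), (7, 39)])
READ e @v4: history=[(2, 69), (4, 49), (5, 75)] -> pick v4 -> 49
v8: WRITE d=48  (d history now [(3, 42), (7, 39), (8, 48)])
v9: WRITE f=15  (f history now [(9, 15)])
v10: WRITE f=53  (f history now [(9, 15), (10, 53)])
READ c @v4: history=[(6, 4)] -> no version <= 4 -> NONE
v11: WRITE d=6  (d history now [(3, 42), (7, 39), (8, 48), (11, 6)])
READ f @v9: history=[(9, 15), (10, 53)] -> pick v9 -> 15
READ e @v5: history=[(2, 69), (4, 49), (5, 75)] -> pick v5 -> 75
READ c @v7: history=[(6, 4)] -> pick v6 -> 4
READ a @v11: history=[(1, 77)] -> pick v1 -> 77
v12: WRITE d=43  (d history now [(3, 42), (7, 39), (8, 48), (11, 6), (12, 43)])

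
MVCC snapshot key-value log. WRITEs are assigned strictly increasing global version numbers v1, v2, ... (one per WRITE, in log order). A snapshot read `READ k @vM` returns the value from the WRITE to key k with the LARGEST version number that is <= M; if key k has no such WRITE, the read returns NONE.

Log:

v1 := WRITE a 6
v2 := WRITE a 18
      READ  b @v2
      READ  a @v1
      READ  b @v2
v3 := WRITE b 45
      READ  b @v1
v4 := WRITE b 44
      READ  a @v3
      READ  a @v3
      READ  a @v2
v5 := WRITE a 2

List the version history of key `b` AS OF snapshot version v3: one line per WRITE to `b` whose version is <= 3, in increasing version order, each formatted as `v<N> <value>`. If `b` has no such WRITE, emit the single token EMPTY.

Scan writes for key=b with version <= 3:
  v1 WRITE a 6 -> skip
  v2 WRITE a 18 -> skip
  v3 WRITE b 45 -> keep
  v4 WRITE b 44 -> drop (> snap)
  v5 WRITE a 2 -> skip
Collected: [(3, 45)]

Answer: v3 45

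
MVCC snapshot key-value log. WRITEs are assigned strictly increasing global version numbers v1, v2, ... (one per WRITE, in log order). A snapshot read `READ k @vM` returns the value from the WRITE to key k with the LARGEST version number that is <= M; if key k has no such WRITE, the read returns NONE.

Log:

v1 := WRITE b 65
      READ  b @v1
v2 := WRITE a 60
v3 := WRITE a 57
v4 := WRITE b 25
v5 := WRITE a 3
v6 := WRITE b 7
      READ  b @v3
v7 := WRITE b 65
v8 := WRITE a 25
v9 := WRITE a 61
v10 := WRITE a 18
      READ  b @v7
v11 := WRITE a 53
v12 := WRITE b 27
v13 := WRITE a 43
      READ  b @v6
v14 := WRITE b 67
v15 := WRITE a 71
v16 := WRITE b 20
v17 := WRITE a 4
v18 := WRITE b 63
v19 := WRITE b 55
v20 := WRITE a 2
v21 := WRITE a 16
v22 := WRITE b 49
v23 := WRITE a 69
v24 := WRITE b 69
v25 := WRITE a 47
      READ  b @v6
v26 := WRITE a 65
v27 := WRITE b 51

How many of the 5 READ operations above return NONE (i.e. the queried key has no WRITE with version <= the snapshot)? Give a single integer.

v1: WRITE b=65  (b history now [(1, 65)])
READ b @v1: history=[(1, 65)] -> pick v1 -> 65
v2: WRITE a=60  (a history now [(2, 60)])
v3: WRITE a=57  (a history now [(2, 60), (3, 57)])
v4: WRITE b=25  (b history now [(1, 65), (4, 25)])
v5: WRITE a=3  (a history now [(2, 60), (3, 57), (5, 3)])
v6: WRITE b=7  (b history now [(1, 65), (4, 25), (6, 7)])
READ b @v3: history=[(1, 65), (4, 25), (6, 7)] -> pick v1 -> 65
v7: WRITE b=65  (b history now [(1, 65), (4, 25), (6, 7), (7, 65)])
v8: WRITE a=25  (a history now [(2, 60), (3, 57), (5, 3), (8, 25)])
v9: WRITE a=61  (a history now [(2, 60), (3, 57), (5, 3), (8, 25), (9, 61)])
v10: WRITE a=18  (a history now [(2, 60), (3, 57), (5, 3), (8, 25), (9, 61), (10, 18)])
READ b @v7: history=[(1, 65), (4, 25), (6, 7), (7, 65)] -> pick v7 -> 65
v11: WRITE a=53  (a history now [(2, 60), (3, 57), (5, 3), (8, 25), (9, 61), (10, 18), (11, 53)])
v12: WRITE b=27  (b history now [(1, 65), (4, 25), (6, 7), (7, 65), (12, 27)])
v13: WRITE a=43  (a history now [(2, 60), (3, 57), (5, 3), (8, 25), (9, 61), (10, 18), (11, 53), (13, 43)])
READ b @v6: history=[(1, 65), (4, 25), (6, 7), (7, 65), (12, 27)] -> pick v6 -> 7
v14: WRITE b=67  (b history now [(1, 65), (4, 25), (6, 7), (7, 65), (12, 27), (14, 67)])
v15: WRITE a=71  (a history now [(2, 60), (3, 57), (5, 3), (8, 25), (9, 61), (10, 18), (11, 53), (13, 43), (15, 71)])
v16: WRITE b=20  (b history now [(1, 65), (4, 25), (6, 7), (7, 65), (12, 27), (14, 67), (16, 20)])
v17: WRITE a=4  (a history now [(2, 60), (3, 57), (5, 3), (8, 25), (9, 61), (10, 18), (11, 53), (13, 43), (15, 71), (17, 4)])
v18: WRITE b=63  (b history now [(1, 65), (4, 25), (6, 7), (7, 65), (12, 27), (14, 67), (16, 20), (18, 63)])
v19: WRITE b=55  (b history now [(1, 65), (4, 25), (6, 7), (7, 65), (12, 27), (14, 67), (16, 20), (18, 63), (19, 55)])
v20: WRITE a=2  (a history now [(2, 60), (3, 57), (5, 3), (8, 25), (9, 61), (10, 18), (11, 53), (13, 43), (15, 71), (17, 4), (20, 2)])
v21: WRITE a=16  (a history now [(2, 60), (3, 57), (5, 3), (8, 25), (9, 61), (10, 18), (11, 53), (13, 43), (15, 71), (17, 4), (20, 2), (21, 16)])
v22: WRITE b=49  (b history now [(1, 65), (4, 25), (6, 7), (7, 65), (12, 27), (14, 67), (16, 20), (18, 63), (19, 55), (22, 49)])
v23: WRITE a=69  (a history now [(2, 60), (3, 57), (5, 3), (8, 25), (9, 61), (10, 18), (11, 53), (13, 43), (15, 71), (17, 4), (20, 2), (21, 16), (23, 69)])
v24: WRITE b=69  (b history now [(1, 65), (4, 25), (6, 7), (7, 65), (12, 27), (14, 67), (16, 20), (18, 63), (19, 55), (22, 49), (24, 69)])
v25: WRITE a=47  (a history now [(2, 60), (3, 57), (5, 3), (8, 25), (9, 61), (10, 18), (11, 53), (13, 43), (15, 71), (17, 4), (20, 2), (21, 16), (23, 69), (25, 47)])
READ b @v6: history=[(1, 65), (4, 25), (6, 7), (7, 65), (12, 27), (14, 67), (16, 20), (18, 63), (19, 55), (22, 49), (24, 69)] -> pick v6 -> 7
v26: WRITE a=65  (a history now [(2, 60), (3, 57), (5, 3), (8, 25), (9, 61), (10, 18), (11, 53), (13, 43), (15, 71), (17, 4), (20, 2), (21, 16), (23, 69), (25, 47), (26, 65)])
v27: WRITE b=51  (b history now [(1, 65), (4, 25), (6, 7), (7, 65), (12, 27), (14, 67), (16, 20), (18, 63), (19, 55), (22, 49), (24, 69), (27, 51)])
Read results in order: ['65', '65', '65', '7', '7']
NONE count = 0

Answer: 0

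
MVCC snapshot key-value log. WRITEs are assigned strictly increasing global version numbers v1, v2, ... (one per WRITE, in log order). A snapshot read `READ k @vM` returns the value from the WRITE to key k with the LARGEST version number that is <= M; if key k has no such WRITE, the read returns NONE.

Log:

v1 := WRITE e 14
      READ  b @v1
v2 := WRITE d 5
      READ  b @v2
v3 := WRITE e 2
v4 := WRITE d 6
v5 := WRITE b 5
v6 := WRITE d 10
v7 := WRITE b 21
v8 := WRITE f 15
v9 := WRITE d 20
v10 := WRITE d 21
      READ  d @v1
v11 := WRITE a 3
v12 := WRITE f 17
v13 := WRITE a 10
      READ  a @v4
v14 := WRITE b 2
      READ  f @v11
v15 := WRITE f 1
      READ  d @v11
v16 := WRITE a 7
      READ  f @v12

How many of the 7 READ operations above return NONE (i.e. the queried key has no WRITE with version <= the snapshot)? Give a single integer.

Answer: 4

Derivation:
v1: WRITE e=14  (e history now [(1, 14)])
READ b @v1: history=[] -> no version <= 1 -> NONE
v2: WRITE d=5  (d history now [(2, 5)])
READ b @v2: history=[] -> no version <= 2 -> NONE
v3: WRITE e=2  (e history now [(1, 14), (3, 2)])
v4: WRITE d=6  (d history now [(2, 5), (4, 6)])
v5: WRITE b=5  (b history now [(5, 5)])
v6: WRITE d=10  (d history now [(2, 5), (4, 6), (6, 10)])
v7: WRITE b=21  (b history now [(5, 5), (7, 21)])
v8: WRITE f=15  (f history now [(8, 15)])
v9: WRITE d=20  (d history now [(2, 5), (4, 6), (6, 10), (9, 20)])
v10: WRITE d=21  (d history now [(2, 5), (4, 6), (6, 10), (9, 20), (10, 21)])
READ d @v1: history=[(2, 5), (4, 6), (6, 10), (9, 20), (10, 21)] -> no version <= 1 -> NONE
v11: WRITE a=3  (a history now [(11, 3)])
v12: WRITE f=17  (f history now [(8, 15), (12, 17)])
v13: WRITE a=10  (a history now [(11, 3), (13, 10)])
READ a @v4: history=[(11, 3), (13, 10)] -> no version <= 4 -> NONE
v14: WRITE b=2  (b history now [(5, 5), (7, 21), (14, 2)])
READ f @v11: history=[(8, 15), (12, 17)] -> pick v8 -> 15
v15: WRITE f=1  (f history now [(8, 15), (12, 17), (15, 1)])
READ d @v11: history=[(2, 5), (4, 6), (6, 10), (9, 20), (10, 21)] -> pick v10 -> 21
v16: WRITE a=7  (a history now [(11, 3), (13, 10), (16, 7)])
READ f @v12: history=[(8, 15), (12, 17), (15, 1)] -> pick v12 -> 17
Read results in order: ['NONE', 'NONE', 'NONE', 'NONE', '15', '21', '17']
NONE count = 4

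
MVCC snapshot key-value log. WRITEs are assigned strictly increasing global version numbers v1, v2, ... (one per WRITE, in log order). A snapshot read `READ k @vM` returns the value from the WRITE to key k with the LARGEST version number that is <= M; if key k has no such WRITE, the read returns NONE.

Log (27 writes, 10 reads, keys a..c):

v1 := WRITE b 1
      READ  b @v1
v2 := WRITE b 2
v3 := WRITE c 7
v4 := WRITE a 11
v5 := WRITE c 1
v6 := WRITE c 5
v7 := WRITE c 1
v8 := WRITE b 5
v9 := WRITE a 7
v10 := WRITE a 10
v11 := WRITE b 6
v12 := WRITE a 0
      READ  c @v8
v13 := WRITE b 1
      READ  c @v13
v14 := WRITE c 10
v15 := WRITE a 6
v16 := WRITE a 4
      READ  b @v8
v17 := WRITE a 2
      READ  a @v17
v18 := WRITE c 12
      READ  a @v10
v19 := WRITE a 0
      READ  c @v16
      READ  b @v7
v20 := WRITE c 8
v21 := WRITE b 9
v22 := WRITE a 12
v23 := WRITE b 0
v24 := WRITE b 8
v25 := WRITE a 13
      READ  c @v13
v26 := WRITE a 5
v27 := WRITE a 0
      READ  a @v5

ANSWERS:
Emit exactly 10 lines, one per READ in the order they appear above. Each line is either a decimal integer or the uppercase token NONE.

v1: WRITE b=1  (b history now [(1, 1)])
READ b @v1: history=[(1, 1)] -> pick v1 -> 1
v2: WRITE b=2  (b history now [(1, 1), (2, 2)])
v3: WRITE c=7  (c history now [(3, 7)])
v4: WRITE a=11  (a history now [(4, 11)])
v5: WRITE c=1  (c history now [(3, 7), (5, 1)])
v6: WRITE c=5  (c history now [(3, 7), (5, 1), (6, 5)])
v7: WRITE c=1  (c history now [(3, 7), (5, 1), (6, 5), (7, 1)])
v8: WRITE b=5  (b history now [(1, 1), (2, 2), (8, 5)])
v9: WRITE a=7  (a history now [(4, 11), (9, 7)])
v10: WRITE a=10  (a history now [(4, 11), (9, 7), (10, 10)])
v11: WRITE b=6  (b history now [(1, 1), (2, 2), (8, 5), (11, 6)])
v12: WRITE a=0  (a history now [(4, 11), (9, 7), (10, 10), (12, 0)])
READ c @v8: history=[(3, 7), (5, 1), (6, 5), (7, 1)] -> pick v7 -> 1
v13: WRITE b=1  (b history now [(1, 1), (2, 2), (8, 5), (11, 6), (13, 1)])
READ c @v13: history=[(3, 7), (5, 1), (6, 5), (7, 1)] -> pick v7 -> 1
v14: WRITE c=10  (c history now [(3, 7), (5, 1), (6, 5), (7, 1), (14, 10)])
v15: WRITE a=6  (a history now [(4, 11), (9, 7), (10, 10), (12, 0), (15, 6)])
v16: WRITE a=4  (a history now [(4, 11), (9, 7), (10, 10), (12, 0), (15, 6), (16, 4)])
READ b @v8: history=[(1, 1), (2, 2), (8, 5), (11, 6), (13, 1)] -> pick v8 -> 5
v17: WRITE a=2  (a history now [(4, 11), (9, 7), (10, 10), (12, 0), (15, 6), (16, 4), (17, 2)])
READ a @v17: history=[(4, 11), (9, 7), (10, 10), (12, 0), (15, 6), (16, 4), (17, 2)] -> pick v17 -> 2
v18: WRITE c=12  (c history now [(3, 7), (5, 1), (6, 5), (7, 1), (14, 10), (18, 12)])
READ a @v10: history=[(4, 11), (9, 7), (10, 10), (12, 0), (15, 6), (16, 4), (17, 2)] -> pick v10 -> 10
v19: WRITE a=0  (a history now [(4, 11), (9, 7), (10, 10), (12, 0), (15, 6), (16, 4), (17, 2), (19, 0)])
READ c @v16: history=[(3, 7), (5, 1), (6, 5), (7, 1), (14, 10), (18, 12)] -> pick v14 -> 10
READ b @v7: history=[(1, 1), (2, 2), (8, 5), (11, 6), (13, 1)] -> pick v2 -> 2
v20: WRITE c=8  (c history now [(3, 7), (5, 1), (6, 5), (7, 1), (14, 10), (18, 12), (20, 8)])
v21: WRITE b=9  (b history now [(1, 1), (2, 2), (8, 5), (11, 6), (13, 1), (21, 9)])
v22: WRITE a=12  (a history now [(4, 11), (9, 7), (10, 10), (12, 0), (15, 6), (16, 4), (17, 2), (19, 0), (22, 12)])
v23: WRITE b=0  (b history now [(1, 1), (2, 2), (8, 5), (11, 6), (13, 1), (21, 9), (23, 0)])
v24: WRITE b=8  (b history now [(1, 1), (2, 2), (8, 5), (11, 6), (13, 1), (21, 9), (23, 0), (24, 8)])
v25: WRITE a=13  (a history now [(4, 11), (9, 7), (10, 10), (12, 0), (15, 6), (16, 4), (17, 2), (19, 0), (22, 12), (25, 13)])
READ c @v13: history=[(3, 7), (5, 1), (6, 5), (7, 1), (14, 10), (18, 12), (20, 8)] -> pick v7 -> 1
v26: WRITE a=5  (a history now [(4, 11), (9, 7), (10, 10), (12, 0), (15, 6), (16, 4), (17, 2), (19, 0), (22, 12), (25, 13), (26, 5)])
v27: WRITE a=0  (a history now [(4, 11), (9, 7), (10, 10), (12, 0), (15, 6), (16, 4), (17, 2), (19, 0), (22, 12), (25, 13), (26, 5), (27, 0)])
READ a @v5: history=[(4, 11), (9, 7), (10, 10), (12, 0), (15, 6), (16, 4), (17, 2), (19, 0), (22, 12), (25, 13), (26, 5), (27, 0)] -> pick v4 -> 11

Answer: 1
1
1
5
2
10
10
2
1
11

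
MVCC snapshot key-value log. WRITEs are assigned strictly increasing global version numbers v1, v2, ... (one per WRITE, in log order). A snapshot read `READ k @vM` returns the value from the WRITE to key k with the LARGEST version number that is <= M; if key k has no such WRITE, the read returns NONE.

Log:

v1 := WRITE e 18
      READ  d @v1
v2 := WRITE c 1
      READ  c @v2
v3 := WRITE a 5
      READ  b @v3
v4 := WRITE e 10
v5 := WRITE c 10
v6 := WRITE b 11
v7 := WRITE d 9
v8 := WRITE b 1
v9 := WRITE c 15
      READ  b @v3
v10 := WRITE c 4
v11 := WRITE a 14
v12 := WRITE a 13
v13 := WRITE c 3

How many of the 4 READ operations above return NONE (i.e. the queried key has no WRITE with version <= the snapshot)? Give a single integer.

v1: WRITE e=18  (e history now [(1, 18)])
READ d @v1: history=[] -> no version <= 1 -> NONE
v2: WRITE c=1  (c history now [(2, 1)])
READ c @v2: history=[(2, 1)] -> pick v2 -> 1
v3: WRITE a=5  (a history now [(3, 5)])
READ b @v3: history=[] -> no version <= 3 -> NONE
v4: WRITE e=10  (e history now [(1, 18), (4, 10)])
v5: WRITE c=10  (c history now [(2, 1), (5, 10)])
v6: WRITE b=11  (b history now [(6, 11)])
v7: WRITE d=9  (d history now [(7, 9)])
v8: WRITE b=1  (b history now [(6, 11), (8, 1)])
v9: WRITE c=15  (c history now [(2, 1), (5, 10), (9, 15)])
READ b @v3: history=[(6, 11), (8, 1)] -> no version <= 3 -> NONE
v10: WRITE c=4  (c history now [(2, 1), (5, 10), (9, 15), (10, 4)])
v11: WRITE a=14  (a history now [(3, 5), (11, 14)])
v12: WRITE a=13  (a history now [(3, 5), (11, 14), (12, 13)])
v13: WRITE c=3  (c history now [(2, 1), (5, 10), (9, 15), (10, 4), (13, 3)])
Read results in order: ['NONE', '1', 'NONE', 'NONE']
NONE count = 3

Answer: 3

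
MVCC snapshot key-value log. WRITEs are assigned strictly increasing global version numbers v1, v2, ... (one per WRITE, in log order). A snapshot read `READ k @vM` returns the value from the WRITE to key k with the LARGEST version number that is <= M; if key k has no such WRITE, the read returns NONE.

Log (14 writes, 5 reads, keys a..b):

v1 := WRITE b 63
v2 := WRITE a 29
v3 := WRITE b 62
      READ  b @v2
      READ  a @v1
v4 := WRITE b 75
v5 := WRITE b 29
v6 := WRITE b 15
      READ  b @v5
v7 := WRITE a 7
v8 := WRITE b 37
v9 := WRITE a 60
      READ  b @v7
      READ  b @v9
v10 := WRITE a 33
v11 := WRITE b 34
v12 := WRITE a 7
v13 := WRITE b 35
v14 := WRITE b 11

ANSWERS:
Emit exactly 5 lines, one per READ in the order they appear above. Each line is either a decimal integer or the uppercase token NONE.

Answer: 63
NONE
29
15
37

Derivation:
v1: WRITE b=63  (b history now [(1, 63)])
v2: WRITE a=29  (a history now [(2, 29)])
v3: WRITE b=62  (b history now [(1, 63), (3, 62)])
READ b @v2: history=[(1, 63), (3, 62)] -> pick v1 -> 63
READ a @v1: history=[(2, 29)] -> no version <= 1 -> NONE
v4: WRITE b=75  (b history now [(1, 63), (3, 62), (4, 75)])
v5: WRITE b=29  (b history now [(1, 63), (3, 62), (4, 75), (5, 29)])
v6: WRITE b=15  (b history now [(1, 63), (3, 62), (4, 75), (5, 29), (6, 15)])
READ b @v5: history=[(1, 63), (3, 62), (4, 75), (5, 29), (6, 15)] -> pick v5 -> 29
v7: WRITE a=7  (a history now [(2, 29), (7, 7)])
v8: WRITE b=37  (b history now [(1, 63), (3, 62), (4, 75), (5, 29), (6, 15), (8, 37)])
v9: WRITE a=60  (a history now [(2, 29), (7, 7), (9, 60)])
READ b @v7: history=[(1, 63), (3, 62), (4, 75), (5, 29), (6, 15), (8, 37)] -> pick v6 -> 15
READ b @v9: history=[(1, 63), (3, 62), (4, 75), (5, 29), (6, 15), (8, 37)] -> pick v8 -> 37
v10: WRITE a=33  (a history now [(2, 29), (7, 7), (9, 60), (10, 33)])
v11: WRITE b=34  (b history now [(1, 63), (3, 62), (4, 75), (5, 29), (6, 15), (8, 37), (11, 34)])
v12: WRITE a=7  (a history now [(2, 29), (7, 7), (9, 60), (10, 33), (12, 7)])
v13: WRITE b=35  (b history now [(1, 63), (3, 62), (4, 75), (5, 29), (6, 15), (8, 37), (11, 34), (13, 35)])
v14: WRITE b=11  (b history now [(1, 63), (3, 62), (4, 75), (5, 29), (6, 15), (8, 37), (11, 34), (13, 35), (14, 11)])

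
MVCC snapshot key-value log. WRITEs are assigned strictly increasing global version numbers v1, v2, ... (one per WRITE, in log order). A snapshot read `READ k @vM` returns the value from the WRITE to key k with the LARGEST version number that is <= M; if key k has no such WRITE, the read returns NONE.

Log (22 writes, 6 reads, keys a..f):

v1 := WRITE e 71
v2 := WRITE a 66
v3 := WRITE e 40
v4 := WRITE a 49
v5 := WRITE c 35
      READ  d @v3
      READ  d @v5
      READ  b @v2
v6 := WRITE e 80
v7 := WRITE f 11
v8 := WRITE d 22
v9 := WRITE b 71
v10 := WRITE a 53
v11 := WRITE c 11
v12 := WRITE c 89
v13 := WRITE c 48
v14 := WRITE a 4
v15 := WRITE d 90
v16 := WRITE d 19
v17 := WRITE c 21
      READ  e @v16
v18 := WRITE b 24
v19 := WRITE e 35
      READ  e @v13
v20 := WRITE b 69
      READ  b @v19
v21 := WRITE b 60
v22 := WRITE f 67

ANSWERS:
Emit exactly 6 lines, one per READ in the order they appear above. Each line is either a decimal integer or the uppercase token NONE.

v1: WRITE e=71  (e history now [(1, 71)])
v2: WRITE a=66  (a history now [(2, 66)])
v3: WRITE e=40  (e history now [(1, 71), (3, 40)])
v4: WRITE a=49  (a history now [(2, 66), (4, 49)])
v5: WRITE c=35  (c history now [(5, 35)])
READ d @v3: history=[] -> no version <= 3 -> NONE
READ d @v5: history=[] -> no version <= 5 -> NONE
READ b @v2: history=[] -> no version <= 2 -> NONE
v6: WRITE e=80  (e history now [(1, 71), (3, 40), (6, 80)])
v7: WRITE f=11  (f history now [(7, 11)])
v8: WRITE d=22  (d history now [(8, 22)])
v9: WRITE b=71  (b history now [(9, 71)])
v10: WRITE a=53  (a history now [(2, 66), (4, 49), (10, 53)])
v11: WRITE c=11  (c history now [(5, 35), (11, 11)])
v12: WRITE c=89  (c history now [(5, 35), (11, 11), (12, 89)])
v13: WRITE c=48  (c history now [(5, 35), (11, 11), (12, 89), (13, 48)])
v14: WRITE a=4  (a history now [(2, 66), (4, 49), (10, 53), (14, 4)])
v15: WRITE d=90  (d history now [(8, 22), (15, 90)])
v16: WRITE d=19  (d history now [(8, 22), (15, 90), (16, 19)])
v17: WRITE c=21  (c history now [(5, 35), (11, 11), (12, 89), (13, 48), (17, 21)])
READ e @v16: history=[(1, 71), (3, 40), (6, 80)] -> pick v6 -> 80
v18: WRITE b=24  (b history now [(9, 71), (18, 24)])
v19: WRITE e=35  (e history now [(1, 71), (3, 40), (6, 80), (19, 35)])
READ e @v13: history=[(1, 71), (3, 40), (6, 80), (19, 35)] -> pick v6 -> 80
v20: WRITE b=69  (b history now [(9, 71), (18, 24), (20, 69)])
READ b @v19: history=[(9, 71), (18, 24), (20, 69)] -> pick v18 -> 24
v21: WRITE b=60  (b history now [(9, 71), (18, 24), (20, 69), (21, 60)])
v22: WRITE f=67  (f history now [(7, 11), (22, 67)])

Answer: NONE
NONE
NONE
80
80
24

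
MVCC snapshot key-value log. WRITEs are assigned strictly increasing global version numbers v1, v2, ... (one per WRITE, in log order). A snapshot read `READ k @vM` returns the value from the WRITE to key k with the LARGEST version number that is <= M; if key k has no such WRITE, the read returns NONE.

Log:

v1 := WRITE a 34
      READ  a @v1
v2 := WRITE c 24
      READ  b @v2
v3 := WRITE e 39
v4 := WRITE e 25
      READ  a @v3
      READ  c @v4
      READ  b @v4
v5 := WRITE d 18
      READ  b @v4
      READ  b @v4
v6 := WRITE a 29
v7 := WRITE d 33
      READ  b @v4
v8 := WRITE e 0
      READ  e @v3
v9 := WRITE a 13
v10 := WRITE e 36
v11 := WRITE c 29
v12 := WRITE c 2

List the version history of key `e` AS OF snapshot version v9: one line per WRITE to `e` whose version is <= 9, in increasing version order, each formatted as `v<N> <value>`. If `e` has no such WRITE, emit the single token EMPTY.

Answer: v3 39
v4 25
v8 0

Derivation:
Scan writes for key=e with version <= 9:
  v1 WRITE a 34 -> skip
  v2 WRITE c 24 -> skip
  v3 WRITE e 39 -> keep
  v4 WRITE e 25 -> keep
  v5 WRITE d 18 -> skip
  v6 WRITE a 29 -> skip
  v7 WRITE d 33 -> skip
  v8 WRITE e 0 -> keep
  v9 WRITE a 13 -> skip
  v10 WRITE e 36 -> drop (> snap)
  v11 WRITE c 29 -> skip
  v12 WRITE c 2 -> skip
Collected: [(3, 39), (4, 25), (8, 0)]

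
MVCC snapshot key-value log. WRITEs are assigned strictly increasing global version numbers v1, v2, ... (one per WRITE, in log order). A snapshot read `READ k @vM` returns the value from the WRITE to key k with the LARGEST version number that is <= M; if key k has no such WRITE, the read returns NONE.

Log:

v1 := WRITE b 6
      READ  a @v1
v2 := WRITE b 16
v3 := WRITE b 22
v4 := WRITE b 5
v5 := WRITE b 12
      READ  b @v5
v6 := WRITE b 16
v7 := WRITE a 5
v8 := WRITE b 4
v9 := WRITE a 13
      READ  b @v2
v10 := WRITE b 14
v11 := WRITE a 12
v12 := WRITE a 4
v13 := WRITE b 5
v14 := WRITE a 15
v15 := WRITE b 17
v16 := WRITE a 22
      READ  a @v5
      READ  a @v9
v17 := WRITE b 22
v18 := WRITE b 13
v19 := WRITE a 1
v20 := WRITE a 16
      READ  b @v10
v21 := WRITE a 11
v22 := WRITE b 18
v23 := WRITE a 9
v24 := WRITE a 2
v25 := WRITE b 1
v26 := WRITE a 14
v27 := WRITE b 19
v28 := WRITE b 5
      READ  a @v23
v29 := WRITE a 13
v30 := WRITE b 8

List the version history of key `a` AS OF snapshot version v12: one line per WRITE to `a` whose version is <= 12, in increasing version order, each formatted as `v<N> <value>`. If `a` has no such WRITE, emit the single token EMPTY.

Answer: v7 5
v9 13
v11 12
v12 4

Derivation:
Scan writes for key=a with version <= 12:
  v1 WRITE b 6 -> skip
  v2 WRITE b 16 -> skip
  v3 WRITE b 22 -> skip
  v4 WRITE b 5 -> skip
  v5 WRITE b 12 -> skip
  v6 WRITE b 16 -> skip
  v7 WRITE a 5 -> keep
  v8 WRITE b 4 -> skip
  v9 WRITE a 13 -> keep
  v10 WRITE b 14 -> skip
  v11 WRITE a 12 -> keep
  v12 WRITE a 4 -> keep
  v13 WRITE b 5 -> skip
  v14 WRITE a 15 -> drop (> snap)
  v15 WRITE b 17 -> skip
  v16 WRITE a 22 -> drop (> snap)
  v17 WRITE b 22 -> skip
  v18 WRITE b 13 -> skip
  v19 WRITE a 1 -> drop (> snap)
  v20 WRITE a 16 -> drop (> snap)
  v21 WRITE a 11 -> drop (> snap)
  v22 WRITE b 18 -> skip
  v23 WRITE a 9 -> drop (> snap)
  v24 WRITE a 2 -> drop (> snap)
  v25 WRITE b 1 -> skip
  v26 WRITE a 14 -> drop (> snap)
  v27 WRITE b 19 -> skip
  v28 WRITE b 5 -> skip
  v29 WRITE a 13 -> drop (> snap)
  v30 WRITE b 8 -> skip
Collected: [(7, 5), (9, 13), (11, 12), (12, 4)]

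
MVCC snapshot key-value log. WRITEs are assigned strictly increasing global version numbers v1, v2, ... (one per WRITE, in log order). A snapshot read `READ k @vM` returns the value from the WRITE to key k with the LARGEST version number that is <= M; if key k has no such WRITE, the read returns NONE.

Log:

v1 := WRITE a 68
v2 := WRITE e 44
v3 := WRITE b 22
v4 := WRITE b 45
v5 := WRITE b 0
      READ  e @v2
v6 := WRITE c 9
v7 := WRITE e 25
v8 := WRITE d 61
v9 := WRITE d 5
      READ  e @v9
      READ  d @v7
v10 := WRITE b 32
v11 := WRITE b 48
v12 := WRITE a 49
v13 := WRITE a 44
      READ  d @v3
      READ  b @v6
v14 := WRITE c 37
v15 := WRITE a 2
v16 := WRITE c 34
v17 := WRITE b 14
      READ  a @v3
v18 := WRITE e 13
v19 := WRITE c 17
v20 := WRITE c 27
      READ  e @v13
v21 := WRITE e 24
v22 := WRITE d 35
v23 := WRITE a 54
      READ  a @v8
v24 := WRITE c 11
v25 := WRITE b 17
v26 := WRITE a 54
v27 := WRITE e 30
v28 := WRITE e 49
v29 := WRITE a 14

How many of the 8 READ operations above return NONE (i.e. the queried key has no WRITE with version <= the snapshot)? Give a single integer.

v1: WRITE a=68  (a history now [(1, 68)])
v2: WRITE e=44  (e history now [(2, 44)])
v3: WRITE b=22  (b history now [(3, 22)])
v4: WRITE b=45  (b history now [(3, 22), (4, 45)])
v5: WRITE b=0  (b history now [(3, 22), (4, 45), (5, 0)])
READ e @v2: history=[(2, 44)] -> pick v2 -> 44
v6: WRITE c=9  (c history now [(6, 9)])
v7: WRITE e=25  (e history now [(2, 44), (7, 25)])
v8: WRITE d=61  (d history now [(8, 61)])
v9: WRITE d=5  (d history now [(8, 61), (9, 5)])
READ e @v9: history=[(2, 44), (7, 25)] -> pick v7 -> 25
READ d @v7: history=[(8, 61), (9, 5)] -> no version <= 7 -> NONE
v10: WRITE b=32  (b history now [(3, 22), (4, 45), (5, 0), (10, 32)])
v11: WRITE b=48  (b history now [(3, 22), (4, 45), (5, 0), (10, 32), (11, 48)])
v12: WRITE a=49  (a history now [(1, 68), (12, 49)])
v13: WRITE a=44  (a history now [(1, 68), (12, 49), (13, 44)])
READ d @v3: history=[(8, 61), (9, 5)] -> no version <= 3 -> NONE
READ b @v6: history=[(3, 22), (4, 45), (5, 0), (10, 32), (11, 48)] -> pick v5 -> 0
v14: WRITE c=37  (c history now [(6, 9), (14, 37)])
v15: WRITE a=2  (a history now [(1, 68), (12, 49), (13, 44), (15, 2)])
v16: WRITE c=34  (c history now [(6, 9), (14, 37), (16, 34)])
v17: WRITE b=14  (b history now [(3, 22), (4, 45), (5, 0), (10, 32), (11, 48), (17, 14)])
READ a @v3: history=[(1, 68), (12, 49), (13, 44), (15, 2)] -> pick v1 -> 68
v18: WRITE e=13  (e history now [(2, 44), (7, 25), (18, 13)])
v19: WRITE c=17  (c history now [(6, 9), (14, 37), (16, 34), (19, 17)])
v20: WRITE c=27  (c history now [(6, 9), (14, 37), (16, 34), (19, 17), (20, 27)])
READ e @v13: history=[(2, 44), (7, 25), (18, 13)] -> pick v7 -> 25
v21: WRITE e=24  (e history now [(2, 44), (7, 25), (18, 13), (21, 24)])
v22: WRITE d=35  (d history now [(8, 61), (9, 5), (22, 35)])
v23: WRITE a=54  (a history now [(1, 68), (12, 49), (13, 44), (15, 2), (23, 54)])
READ a @v8: history=[(1, 68), (12, 49), (13, 44), (15, 2), (23, 54)] -> pick v1 -> 68
v24: WRITE c=11  (c history now [(6, 9), (14, 37), (16, 34), (19, 17), (20, 27), (24, 11)])
v25: WRITE b=17  (b history now [(3, 22), (4, 45), (5, 0), (10, 32), (11, 48), (17, 14), (25, 17)])
v26: WRITE a=54  (a history now [(1, 68), (12, 49), (13, 44), (15, 2), (23, 54), (26, 54)])
v27: WRITE e=30  (e history now [(2, 44), (7, 25), (18, 13), (21, 24), (27, 30)])
v28: WRITE e=49  (e history now [(2, 44), (7, 25), (18, 13), (21, 24), (27, 30), (28, 49)])
v29: WRITE a=14  (a history now [(1, 68), (12, 49), (13, 44), (15, 2), (23, 54), (26, 54), (29, 14)])
Read results in order: ['44', '25', 'NONE', 'NONE', '0', '68', '25', '68']
NONE count = 2

Answer: 2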